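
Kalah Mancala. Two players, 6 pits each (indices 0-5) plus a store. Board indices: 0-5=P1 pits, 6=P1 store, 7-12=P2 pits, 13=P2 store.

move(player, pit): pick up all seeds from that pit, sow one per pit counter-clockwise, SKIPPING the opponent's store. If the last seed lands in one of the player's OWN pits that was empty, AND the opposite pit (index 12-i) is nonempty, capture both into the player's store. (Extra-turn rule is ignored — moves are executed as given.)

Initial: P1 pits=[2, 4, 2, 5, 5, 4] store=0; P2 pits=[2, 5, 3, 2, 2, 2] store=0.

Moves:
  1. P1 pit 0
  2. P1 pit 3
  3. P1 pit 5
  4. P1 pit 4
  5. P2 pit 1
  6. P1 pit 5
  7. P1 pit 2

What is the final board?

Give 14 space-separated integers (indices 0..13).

Answer: 1 6 0 1 1 1 5 5 0 6 5 3 3 1

Derivation:
Move 1: P1 pit0 -> P1=[0,5,3,5,5,4](0) P2=[2,5,3,2,2,2](0)
Move 2: P1 pit3 -> P1=[0,5,3,0,6,5](1) P2=[3,6,3,2,2,2](0)
Move 3: P1 pit5 -> P1=[0,5,3,0,6,0](2) P2=[4,7,4,3,2,2](0)
Move 4: P1 pit4 -> P1=[0,5,3,0,0,1](3) P2=[5,8,5,4,2,2](0)
Move 5: P2 pit1 -> P1=[1,6,4,0,0,1](3) P2=[5,0,6,5,3,3](1)
Move 6: P1 pit5 -> P1=[1,6,4,0,0,0](4) P2=[5,0,6,5,3,3](1)
Move 7: P1 pit2 -> P1=[1,6,0,1,1,1](5) P2=[5,0,6,5,3,3](1)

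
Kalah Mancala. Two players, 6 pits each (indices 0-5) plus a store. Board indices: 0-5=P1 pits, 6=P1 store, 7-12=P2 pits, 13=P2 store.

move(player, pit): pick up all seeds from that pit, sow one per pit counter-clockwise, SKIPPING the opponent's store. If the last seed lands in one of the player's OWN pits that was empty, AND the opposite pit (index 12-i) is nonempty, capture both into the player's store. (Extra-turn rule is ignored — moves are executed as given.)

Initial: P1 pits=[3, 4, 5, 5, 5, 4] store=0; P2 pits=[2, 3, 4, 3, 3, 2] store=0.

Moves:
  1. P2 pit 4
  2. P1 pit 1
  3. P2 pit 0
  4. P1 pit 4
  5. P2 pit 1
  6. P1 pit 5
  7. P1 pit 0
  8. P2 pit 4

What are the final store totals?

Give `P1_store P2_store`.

Answer: 4 3

Derivation:
Move 1: P2 pit4 -> P1=[4,4,5,5,5,4](0) P2=[2,3,4,3,0,3](1)
Move 2: P1 pit1 -> P1=[4,0,6,6,6,5](0) P2=[2,3,4,3,0,3](1)
Move 3: P2 pit0 -> P1=[4,0,6,6,6,5](0) P2=[0,4,5,3,0,3](1)
Move 4: P1 pit4 -> P1=[4,0,6,6,0,6](1) P2=[1,5,6,4,0,3](1)
Move 5: P2 pit1 -> P1=[4,0,6,6,0,6](1) P2=[1,0,7,5,1,4](2)
Move 6: P1 pit5 -> P1=[4,0,6,6,0,0](2) P2=[2,1,8,6,2,4](2)
Move 7: P1 pit0 -> P1=[0,1,7,7,0,0](4) P2=[2,0,8,6,2,4](2)
Move 8: P2 pit4 -> P1=[0,1,7,7,0,0](4) P2=[2,0,8,6,0,5](3)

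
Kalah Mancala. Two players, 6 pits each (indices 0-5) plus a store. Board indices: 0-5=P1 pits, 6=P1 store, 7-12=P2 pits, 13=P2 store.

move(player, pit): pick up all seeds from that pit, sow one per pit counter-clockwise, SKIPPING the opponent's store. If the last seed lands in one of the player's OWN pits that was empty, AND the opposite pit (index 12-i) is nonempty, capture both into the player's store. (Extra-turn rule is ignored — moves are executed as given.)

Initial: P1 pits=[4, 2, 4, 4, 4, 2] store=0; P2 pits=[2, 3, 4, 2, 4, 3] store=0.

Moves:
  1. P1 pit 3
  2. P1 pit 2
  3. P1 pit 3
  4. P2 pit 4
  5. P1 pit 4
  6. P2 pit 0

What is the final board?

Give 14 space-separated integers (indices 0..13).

Answer: 5 3 0 0 0 5 3 0 5 6 4 2 4 1

Derivation:
Move 1: P1 pit3 -> P1=[4,2,4,0,5,3](1) P2=[3,3,4,2,4,3](0)
Move 2: P1 pit2 -> P1=[4,2,0,1,6,4](2) P2=[3,3,4,2,4,3](0)
Move 3: P1 pit3 -> P1=[4,2,0,0,7,4](2) P2=[3,3,4,2,4,3](0)
Move 4: P2 pit4 -> P1=[5,3,0,0,7,4](2) P2=[3,3,4,2,0,4](1)
Move 5: P1 pit4 -> P1=[5,3,0,0,0,5](3) P2=[4,4,5,3,1,4](1)
Move 6: P2 pit0 -> P1=[5,3,0,0,0,5](3) P2=[0,5,6,4,2,4](1)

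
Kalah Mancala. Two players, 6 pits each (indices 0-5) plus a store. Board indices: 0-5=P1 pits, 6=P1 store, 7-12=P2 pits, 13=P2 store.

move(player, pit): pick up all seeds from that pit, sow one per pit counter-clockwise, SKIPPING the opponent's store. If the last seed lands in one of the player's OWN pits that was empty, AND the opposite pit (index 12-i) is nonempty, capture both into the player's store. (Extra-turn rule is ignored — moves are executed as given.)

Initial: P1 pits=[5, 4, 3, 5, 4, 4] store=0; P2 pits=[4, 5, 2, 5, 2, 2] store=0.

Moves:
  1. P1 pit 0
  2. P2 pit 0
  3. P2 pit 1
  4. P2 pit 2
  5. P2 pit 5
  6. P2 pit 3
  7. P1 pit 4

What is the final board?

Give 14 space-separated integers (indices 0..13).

Move 1: P1 pit0 -> P1=[0,5,4,6,5,5](0) P2=[4,5,2,5,2,2](0)
Move 2: P2 pit0 -> P1=[0,5,4,6,5,5](0) P2=[0,6,3,6,3,2](0)
Move 3: P2 pit1 -> P1=[1,5,4,6,5,5](0) P2=[0,0,4,7,4,3](1)
Move 4: P2 pit2 -> P1=[1,5,4,6,5,5](0) P2=[0,0,0,8,5,4](2)
Move 5: P2 pit5 -> P1=[2,6,5,6,5,5](0) P2=[0,0,0,8,5,0](3)
Move 6: P2 pit3 -> P1=[3,7,6,7,6,5](0) P2=[0,0,0,0,6,1](4)
Move 7: P1 pit4 -> P1=[3,7,6,7,0,6](1) P2=[1,1,1,1,6,1](4)

Answer: 3 7 6 7 0 6 1 1 1 1 1 6 1 4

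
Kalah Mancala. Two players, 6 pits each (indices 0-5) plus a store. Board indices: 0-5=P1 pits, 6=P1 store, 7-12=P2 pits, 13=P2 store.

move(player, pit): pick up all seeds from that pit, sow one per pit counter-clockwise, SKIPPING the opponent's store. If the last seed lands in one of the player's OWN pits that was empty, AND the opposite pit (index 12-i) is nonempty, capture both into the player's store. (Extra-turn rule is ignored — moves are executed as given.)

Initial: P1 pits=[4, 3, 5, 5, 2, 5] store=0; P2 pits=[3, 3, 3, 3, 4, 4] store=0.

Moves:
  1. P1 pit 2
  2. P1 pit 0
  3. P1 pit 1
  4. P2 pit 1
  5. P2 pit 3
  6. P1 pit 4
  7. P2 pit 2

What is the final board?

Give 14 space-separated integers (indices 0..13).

Answer: 2 0 2 8 0 8 2 5 1 0 1 7 6 2

Derivation:
Move 1: P1 pit2 -> P1=[4,3,0,6,3,6](1) P2=[4,3,3,3,4,4](0)
Move 2: P1 pit0 -> P1=[0,4,1,7,4,6](1) P2=[4,3,3,3,4,4](0)
Move 3: P1 pit1 -> P1=[0,0,2,8,5,7](1) P2=[4,3,3,3,4,4](0)
Move 4: P2 pit1 -> P1=[0,0,2,8,5,7](1) P2=[4,0,4,4,5,4](0)
Move 5: P2 pit3 -> P1=[1,0,2,8,5,7](1) P2=[4,0,4,0,6,5](1)
Move 6: P1 pit4 -> P1=[1,0,2,8,0,8](2) P2=[5,1,5,0,6,5](1)
Move 7: P2 pit2 -> P1=[2,0,2,8,0,8](2) P2=[5,1,0,1,7,6](2)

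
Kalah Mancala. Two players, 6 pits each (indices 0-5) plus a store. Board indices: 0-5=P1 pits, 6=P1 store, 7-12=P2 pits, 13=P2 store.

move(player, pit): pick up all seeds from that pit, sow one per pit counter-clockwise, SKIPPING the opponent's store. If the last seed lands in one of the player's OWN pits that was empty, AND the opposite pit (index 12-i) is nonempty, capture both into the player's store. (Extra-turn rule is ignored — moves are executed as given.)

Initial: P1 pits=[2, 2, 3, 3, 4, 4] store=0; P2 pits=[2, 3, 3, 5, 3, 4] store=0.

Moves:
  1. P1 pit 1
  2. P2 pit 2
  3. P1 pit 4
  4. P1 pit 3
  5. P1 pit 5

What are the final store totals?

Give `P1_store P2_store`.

Answer: 3 0

Derivation:
Move 1: P1 pit1 -> P1=[2,0,4,4,4,4](0) P2=[2,3,3,5,3,4](0)
Move 2: P2 pit2 -> P1=[2,0,4,4,4,4](0) P2=[2,3,0,6,4,5](0)
Move 3: P1 pit4 -> P1=[2,0,4,4,0,5](1) P2=[3,4,0,6,4,5](0)
Move 4: P1 pit3 -> P1=[2,0,4,0,1,6](2) P2=[4,4,0,6,4,5](0)
Move 5: P1 pit5 -> P1=[2,0,4,0,1,0](3) P2=[5,5,1,7,5,5](0)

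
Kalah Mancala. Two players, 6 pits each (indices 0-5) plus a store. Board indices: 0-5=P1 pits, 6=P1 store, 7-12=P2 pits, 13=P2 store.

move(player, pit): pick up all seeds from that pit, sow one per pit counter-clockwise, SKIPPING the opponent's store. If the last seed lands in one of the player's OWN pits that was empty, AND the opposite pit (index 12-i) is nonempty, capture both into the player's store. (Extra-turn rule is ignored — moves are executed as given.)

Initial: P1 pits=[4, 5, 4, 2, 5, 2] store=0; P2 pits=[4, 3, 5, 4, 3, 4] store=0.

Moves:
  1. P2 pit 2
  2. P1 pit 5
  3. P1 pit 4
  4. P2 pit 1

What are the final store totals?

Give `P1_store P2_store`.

Move 1: P2 pit2 -> P1=[5,5,4,2,5,2](0) P2=[4,3,0,5,4,5](1)
Move 2: P1 pit5 -> P1=[5,5,4,2,5,0](1) P2=[5,3,0,5,4,5](1)
Move 3: P1 pit4 -> P1=[5,5,4,2,0,1](2) P2=[6,4,1,5,4,5](1)
Move 4: P2 pit1 -> P1=[5,5,4,2,0,1](2) P2=[6,0,2,6,5,6](1)

Answer: 2 1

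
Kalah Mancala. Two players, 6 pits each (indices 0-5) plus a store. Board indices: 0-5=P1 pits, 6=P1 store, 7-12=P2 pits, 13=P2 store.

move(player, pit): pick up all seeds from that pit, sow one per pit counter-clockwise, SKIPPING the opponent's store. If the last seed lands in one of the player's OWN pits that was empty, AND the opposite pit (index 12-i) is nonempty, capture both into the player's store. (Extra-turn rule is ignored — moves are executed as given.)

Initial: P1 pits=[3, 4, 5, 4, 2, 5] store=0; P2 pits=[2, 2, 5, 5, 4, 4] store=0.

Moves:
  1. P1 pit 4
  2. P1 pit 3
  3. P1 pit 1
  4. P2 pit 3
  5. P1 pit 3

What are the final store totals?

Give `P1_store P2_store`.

Answer: 2 1

Derivation:
Move 1: P1 pit4 -> P1=[3,4,5,4,0,6](1) P2=[2,2,5,5,4,4](0)
Move 2: P1 pit3 -> P1=[3,4,5,0,1,7](2) P2=[3,2,5,5,4,4](0)
Move 3: P1 pit1 -> P1=[3,0,6,1,2,8](2) P2=[3,2,5,5,4,4](0)
Move 4: P2 pit3 -> P1=[4,1,6,1,2,8](2) P2=[3,2,5,0,5,5](1)
Move 5: P1 pit3 -> P1=[4,1,6,0,3,8](2) P2=[3,2,5,0,5,5](1)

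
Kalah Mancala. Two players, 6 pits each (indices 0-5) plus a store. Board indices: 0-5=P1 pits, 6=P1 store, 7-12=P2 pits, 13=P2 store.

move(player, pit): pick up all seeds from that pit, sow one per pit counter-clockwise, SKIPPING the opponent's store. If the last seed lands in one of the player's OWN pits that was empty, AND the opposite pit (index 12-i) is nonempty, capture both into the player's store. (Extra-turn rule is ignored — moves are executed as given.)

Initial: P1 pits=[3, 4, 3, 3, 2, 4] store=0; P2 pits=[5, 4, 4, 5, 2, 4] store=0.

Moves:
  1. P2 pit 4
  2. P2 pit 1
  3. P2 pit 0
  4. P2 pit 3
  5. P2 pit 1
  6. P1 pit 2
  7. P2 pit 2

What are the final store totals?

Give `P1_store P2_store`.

Answer: 1 3

Derivation:
Move 1: P2 pit4 -> P1=[3,4,3,3,2,4](0) P2=[5,4,4,5,0,5](1)
Move 2: P2 pit1 -> P1=[3,4,3,3,2,4](0) P2=[5,0,5,6,1,6](1)
Move 3: P2 pit0 -> P1=[3,4,3,3,2,4](0) P2=[0,1,6,7,2,7](1)
Move 4: P2 pit3 -> P1=[4,5,4,4,2,4](0) P2=[0,1,6,0,3,8](2)
Move 5: P2 pit1 -> P1=[4,5,4,4,2,4](0) P2=[0,0,7,0,3,8](2)
Move 6: P1 pit2 -> P1=[4,5,0,5,3,5](1) P2=[0,0,7,0,3,8](2)
Move 7: P2 pit2 -> P1=[5,6,1,5,3,5](1) P2=[0,0,0,1,4,9](3)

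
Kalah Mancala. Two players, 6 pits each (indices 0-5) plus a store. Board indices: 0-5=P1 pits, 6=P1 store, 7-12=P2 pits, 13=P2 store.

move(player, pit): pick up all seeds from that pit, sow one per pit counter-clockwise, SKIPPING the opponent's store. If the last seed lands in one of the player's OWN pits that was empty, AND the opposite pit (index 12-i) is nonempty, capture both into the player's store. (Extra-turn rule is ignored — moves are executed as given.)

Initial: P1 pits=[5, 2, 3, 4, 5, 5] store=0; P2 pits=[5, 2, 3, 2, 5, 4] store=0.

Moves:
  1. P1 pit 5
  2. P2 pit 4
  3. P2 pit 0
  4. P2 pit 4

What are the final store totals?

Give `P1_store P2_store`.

Answer: 1 2

Derivation:
Move 1: P1 pit5 -> P1=[5,2,3,4,5,0](1) P2=[6,3,4,3,5,4](0)
Move 2: P2 pit4 -> P1=[6,3,4,4,5,0](1) P2=[6,3,4,3,0,5](1)
Move 3: P2 pit0 -> P1=[6,3,4,4,5,0](1) P2=[0,4,5,4,1,6](2)
Move 4: P2 pit4 -> P1=[6,3,4,4,5,0](1) P2=[0,4,5,4,0,7](2)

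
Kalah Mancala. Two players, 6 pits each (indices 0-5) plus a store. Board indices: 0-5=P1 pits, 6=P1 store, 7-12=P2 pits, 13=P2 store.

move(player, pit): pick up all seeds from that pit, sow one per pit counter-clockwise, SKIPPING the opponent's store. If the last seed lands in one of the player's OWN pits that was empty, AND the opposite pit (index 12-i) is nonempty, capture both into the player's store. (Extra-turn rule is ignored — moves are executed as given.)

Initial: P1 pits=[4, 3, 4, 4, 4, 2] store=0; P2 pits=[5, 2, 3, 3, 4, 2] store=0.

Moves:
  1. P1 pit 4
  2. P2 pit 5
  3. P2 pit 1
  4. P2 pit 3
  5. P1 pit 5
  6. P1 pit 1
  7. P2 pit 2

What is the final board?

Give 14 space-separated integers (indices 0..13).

Move 1: P1 pit4 -> P1=[4,3,4,4,0,3](1) P2=[6,3,3,3,4,2](0)
Move 2: P2 pit5 -> P1=[5,3,4,4,0,3](1) P2=[6,3,3,3,4,0](1)
Move 3: P2 pit1 -> P1=[5,3,4,4,0,3](1) P2=[6,0,4,4,5,0](1)
Move 4: P2 pit3 -> P1=[6,3,4,4,0,3](1) P2=[6,0,4,0,6,1](2)
Move 5: P1 pit5 -> P1=[6,3,4,4,0,0](2) P2=[7,1,4,0,6,1](2)
Move 6: P1 pit1 -> P1=[6,0,5,5,0,0](4) P2=[7,0,4,0,6,1](2)
Move 7: P2 pit2 -> P1=[6,0,5,5,0,0](4) P2=[7,0,0,1,7,2](3)

Answer: 6 0 5 5 0 0 4 7 0 0 1 7 2 3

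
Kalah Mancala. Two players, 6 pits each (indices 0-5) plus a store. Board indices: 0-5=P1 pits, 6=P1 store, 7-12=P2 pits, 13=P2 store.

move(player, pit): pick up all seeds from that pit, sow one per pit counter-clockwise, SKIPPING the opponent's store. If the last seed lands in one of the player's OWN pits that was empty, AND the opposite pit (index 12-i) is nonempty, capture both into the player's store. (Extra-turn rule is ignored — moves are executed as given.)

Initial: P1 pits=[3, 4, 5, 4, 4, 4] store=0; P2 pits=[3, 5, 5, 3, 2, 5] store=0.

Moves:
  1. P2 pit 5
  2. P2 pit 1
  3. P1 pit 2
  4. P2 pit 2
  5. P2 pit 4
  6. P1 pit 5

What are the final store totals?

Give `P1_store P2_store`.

Move 1: P2 pit5 -> P1=[4,5,6,5,4,4](0) P2=[3,5,5,3,2,0](1)
Move 2: P2 pit1 -> P1=[4,5,6,5,4,4](0) P2=[3,0,6,4,3,1](2)
Move 3: P1 pit2 -> P1=[4,5,0,6,5,5](1) P2=[4,1,6,4,3,1](2)
Move 4: P2 pit2 -> P1=[5,6,0,6,5,5](1) P2=[4,1,0,5,4,2](3)
Move 5: P2 pit4 -> P1=[6,7,0,6,5,5](1) P2=[4,1,0,5,0,3](4)
Move 6: P1 pit5 -> P1=[6,7,0,6,5,0](2) P2=[5,2,1,6,0,3](4)

Answer: 2 4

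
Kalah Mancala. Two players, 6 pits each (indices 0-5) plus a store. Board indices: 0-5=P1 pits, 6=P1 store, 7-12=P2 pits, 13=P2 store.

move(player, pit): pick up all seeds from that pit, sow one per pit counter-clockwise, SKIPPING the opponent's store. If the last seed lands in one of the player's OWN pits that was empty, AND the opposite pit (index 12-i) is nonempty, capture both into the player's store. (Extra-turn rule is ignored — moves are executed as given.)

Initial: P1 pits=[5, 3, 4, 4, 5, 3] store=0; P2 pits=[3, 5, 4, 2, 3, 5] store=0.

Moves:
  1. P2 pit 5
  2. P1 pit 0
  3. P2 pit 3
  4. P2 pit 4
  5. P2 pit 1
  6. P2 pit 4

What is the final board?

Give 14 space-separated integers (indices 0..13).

Answer: 1 6 6 6 6 4 1 3 0 5 1 0 4 3

Derivation:
Move 1: P2 pit5 -> P1=[6,4,5,5,5,3](0) P2=[3,5,4,2,3,0](1)
Move 2: P1 pit0 -> P1=[0,5,6,6,6,4](1) P2=[3,5,4,2,3,0](1)
Move 3: P2 pit3 -> P1=[0,5,6,6,6,4](1) P2=[3,5,4,0,4,1](1)
Move 4: P2 pit4 -> P1=[1,6,6,6,6,4](1) P2=[3,5,4,0,0,2](2)
Move 5: P2 pit1 -> P1=[1,6,6,6,6,4](1) P2=[3,0,5,1,1,3](3)
Move 6: P2 pit4 -> P1=[1,6,6,6,6,4](1) P2=[3,0,5,1,0,4](3)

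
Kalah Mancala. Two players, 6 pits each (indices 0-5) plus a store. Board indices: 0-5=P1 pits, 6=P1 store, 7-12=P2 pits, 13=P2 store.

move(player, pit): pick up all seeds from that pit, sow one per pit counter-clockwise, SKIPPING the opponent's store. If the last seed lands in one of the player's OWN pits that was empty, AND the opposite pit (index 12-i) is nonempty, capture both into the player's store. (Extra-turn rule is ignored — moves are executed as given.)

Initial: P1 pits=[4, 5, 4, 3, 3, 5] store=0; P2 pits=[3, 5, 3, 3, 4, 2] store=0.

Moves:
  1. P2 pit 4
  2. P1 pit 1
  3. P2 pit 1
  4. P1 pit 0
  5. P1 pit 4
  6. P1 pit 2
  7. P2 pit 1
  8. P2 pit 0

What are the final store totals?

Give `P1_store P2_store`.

Move 1: P2 pit4 -> P1=[5,6,4,3,3,5](0) P2=[3,5,3,3,0,3](1)
Move 2: P1 pit1 -> P1=[5,0,5,4,4,6](1) P2=[4,5,3,3,0,3](1)
Move 3: P2 pit1 -> P1=[5,0,5,4,4,6](1) P2=[4,0,4,4,1,4](2)
Move 4: P1 pit0 -> P1=[0,1,6,5,5,7](1) P2=[4,0,4,4,1,4](2)
Move 5: P1 pit4 -> P1=[0,1,6,5,0,8](2) P2=[5,1,5,4,1,4](2)
Move 6: P1 pit2 -> P1=[0,1,0,6,1,9](3) P2=[6,2,5,4,1,4](2)
Move 7: P2 pit1 -> P1=[0,1,0,6,1,9](3) P2=[6,0,6,5,1,4](2)
Move 8: P2 pit0 -> P1=[0,1,0,6,1,9](3) P2=[0,1,7,6,2,5](3)

Answer: 3 3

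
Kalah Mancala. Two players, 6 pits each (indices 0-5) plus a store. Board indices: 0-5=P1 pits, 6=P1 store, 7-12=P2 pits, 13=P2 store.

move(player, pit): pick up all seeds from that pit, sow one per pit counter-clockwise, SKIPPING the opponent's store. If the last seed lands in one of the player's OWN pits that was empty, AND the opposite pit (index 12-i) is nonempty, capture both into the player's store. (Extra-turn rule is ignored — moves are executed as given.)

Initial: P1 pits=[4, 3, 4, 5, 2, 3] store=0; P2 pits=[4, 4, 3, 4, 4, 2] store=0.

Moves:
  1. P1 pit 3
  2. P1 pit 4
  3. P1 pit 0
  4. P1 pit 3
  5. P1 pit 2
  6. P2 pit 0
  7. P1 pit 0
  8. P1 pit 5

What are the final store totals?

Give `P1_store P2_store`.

Move 1: P1 pit3 -> P1=[4,3,4,0,3,4](1) P2=[5,5,3,4,4,2](0)
Move 2: P1 pit4 -> P1=[4,3,4,0,0,5](2) P2=[6,5,3,4,4,2](0)
Move 3: P1 pit0 -> P1=[0,4,5,1,0,5](8) P2=[6,0,3,4,4,2](0)
Move 4: P1 pit3 -> P1=[0,4,5,0,1,5](8) P2=[6,0,3,4,4,2](0)
Move 5: P1 pit2 -> P1=[0,4,0,1,2,6](9) P2=[7,0,3,4,4,2](0)
Move 6: P2 pit0 -> P1=[1,4,0,1,2,6](9) P2=[0,1,4,5,5,3](1)
Move 7: P1 pit0 -> P1=[0,5,0,1,2,6](9) P2=[0,1,4,5,5,3](1)
Move 8: P1 pit5 -> P1=[0,5,0,1,2,0](10) P2=[1,2,5,6,6,3](1)

Answer: 10 1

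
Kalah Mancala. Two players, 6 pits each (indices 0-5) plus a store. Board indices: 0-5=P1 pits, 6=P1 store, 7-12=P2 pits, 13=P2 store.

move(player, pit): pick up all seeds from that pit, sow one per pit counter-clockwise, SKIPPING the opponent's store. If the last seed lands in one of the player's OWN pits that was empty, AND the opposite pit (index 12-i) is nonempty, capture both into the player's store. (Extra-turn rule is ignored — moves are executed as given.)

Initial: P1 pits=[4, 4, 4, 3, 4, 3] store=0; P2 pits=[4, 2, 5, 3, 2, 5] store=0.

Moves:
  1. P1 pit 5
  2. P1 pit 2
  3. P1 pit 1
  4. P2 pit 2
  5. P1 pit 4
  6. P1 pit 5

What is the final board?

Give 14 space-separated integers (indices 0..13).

Answer: 5 0 1 5 0 0 4 7 5 1 5 3 6 1

Derivation:
Move 1: P1 pit5 -> P1=[4,4,4,3,4,0](1) P2=[5,3,5,3,2,5](0)
Move 2: P1 pit2 -> P1=[4,4,0,4,5,1](2) P2=[5,3,5,3,2,5](0)
Move 3: P1 pit1 -> P1=[4,0,1,5,6,2](2) P2=[5,3,5,3,2,5](0)
Move 4: P2 pit2 -> P1=[5,0,1,5,6,2](2) P2=[5,3,0,4,3,6](1)
Move 5: P1 pit4 -> P1=[5,0,1,5,0,3](3) P2=[6,4,1,5,3,6](1)
Move 6: P1 pit5 -> P1=[5,0,1,5,0,0](4) P2=[7,5,1,5,3,6](1)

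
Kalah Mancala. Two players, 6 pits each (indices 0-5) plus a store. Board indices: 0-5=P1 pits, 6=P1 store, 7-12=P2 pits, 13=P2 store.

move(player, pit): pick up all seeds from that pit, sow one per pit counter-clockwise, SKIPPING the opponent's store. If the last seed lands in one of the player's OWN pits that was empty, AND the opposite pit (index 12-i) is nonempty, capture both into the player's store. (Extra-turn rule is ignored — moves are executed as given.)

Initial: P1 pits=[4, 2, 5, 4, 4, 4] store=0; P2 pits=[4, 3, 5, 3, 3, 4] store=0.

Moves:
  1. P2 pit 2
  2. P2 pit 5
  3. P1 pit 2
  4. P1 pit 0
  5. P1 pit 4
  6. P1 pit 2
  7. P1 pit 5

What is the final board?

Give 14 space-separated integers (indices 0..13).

Answer: 0 4 0 8 0 0 4 7 6 2 6 5 1 2

Derivation:
Move 1: P2 pit2 -> P1=[5,2,5,4,4,4](0) P2=[4,3,0,4,4,5](1)
Move 2: P2 pit5 -> P1=[6,3,6,5,4,4](0) P2=[4,3,0,4,4,0](2)
Move 3: P1 pit2 -> P1=[6,3,0,6,5,5](1) P2=[5,4,0,4,4,0](2)
Move 4: P1 pit0 -> P1=[0,4,1,7,6,6](2) P2=[5,4,0,4,4,0](2)
Move 5: P1 pit4 -> P1=[0,4,1,7,0,7](3) P2=[6,5,1,5,4,0](2)
Move 6: P1 pit2 -> P1=[0,4,0,8,0,7](3) P2=[6,5,1,5,4,0](2)
Move 7: P1 pit5 -> P1=[0,4,0,8,0,0](4) P2=[7,6,2,6,5,1](2)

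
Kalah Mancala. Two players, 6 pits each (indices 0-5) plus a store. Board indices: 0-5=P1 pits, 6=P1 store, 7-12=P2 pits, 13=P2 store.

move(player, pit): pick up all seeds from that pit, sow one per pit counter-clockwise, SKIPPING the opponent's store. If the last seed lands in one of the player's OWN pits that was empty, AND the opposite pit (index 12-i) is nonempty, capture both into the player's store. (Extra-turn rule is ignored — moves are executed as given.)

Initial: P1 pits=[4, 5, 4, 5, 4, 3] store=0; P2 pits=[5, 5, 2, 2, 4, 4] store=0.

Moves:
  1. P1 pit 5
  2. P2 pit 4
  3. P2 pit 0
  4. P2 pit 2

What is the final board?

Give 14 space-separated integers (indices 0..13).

Move 1: P1 pit5 -> P1=[4,5,4,5,4,0](1) P2=[6,6,2,2,4,4](0)
Move 2: P2 pit4 -> P1=[5,6,4,5,4,0](1) P2=[6,6,2,2,0,5](1)
Move 3: P2 pit0 -> P1=[5,6,4,5,4,0](1) P2=[0,7,3,3,1,6](2)
Move 4: P2 pit2 -> P1=[5,6,4,5,4,0](1) P2=[0,7,0,4,2,7](2)

Answer: 5 6 4 5 4 0 1 0 7 0 4 2 7 2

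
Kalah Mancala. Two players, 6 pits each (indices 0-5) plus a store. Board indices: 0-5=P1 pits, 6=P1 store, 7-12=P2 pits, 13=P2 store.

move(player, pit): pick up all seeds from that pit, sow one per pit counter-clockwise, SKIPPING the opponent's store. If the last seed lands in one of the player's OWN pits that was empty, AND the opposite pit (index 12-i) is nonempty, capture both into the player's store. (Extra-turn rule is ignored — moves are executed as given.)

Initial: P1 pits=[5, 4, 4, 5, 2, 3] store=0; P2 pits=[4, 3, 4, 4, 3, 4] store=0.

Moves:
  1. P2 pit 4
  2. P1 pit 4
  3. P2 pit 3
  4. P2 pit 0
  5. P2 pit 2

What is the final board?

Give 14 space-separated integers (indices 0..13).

Answer: 8 4 4 5 0 4 1 0 4 0 2 3 7 3

Derivation:
Move 1: P2 pit4 -> P1=[6,4,4,5,2,3](0) P2=[4,3,4,4,0,5](1)
Move 2: P1 pit4 -> P1=[6,4,4,5,0,4](1) P2=[4,3,4,4,0,5](1)
Move 3: P2 pit3 -> P1=[7,4,4,5,0,4](1) P2=[4,3,4,0,1,6](2)
Move 4: P2 pit0 -> P1=[7,4,4,5,0,4](1) P2=[0,4,5,1,2,6](2)
Move 5: P2 pit2 -> P1=[8,4,4,5,0,4](1) P2=[0,4,0,2,3,7](3)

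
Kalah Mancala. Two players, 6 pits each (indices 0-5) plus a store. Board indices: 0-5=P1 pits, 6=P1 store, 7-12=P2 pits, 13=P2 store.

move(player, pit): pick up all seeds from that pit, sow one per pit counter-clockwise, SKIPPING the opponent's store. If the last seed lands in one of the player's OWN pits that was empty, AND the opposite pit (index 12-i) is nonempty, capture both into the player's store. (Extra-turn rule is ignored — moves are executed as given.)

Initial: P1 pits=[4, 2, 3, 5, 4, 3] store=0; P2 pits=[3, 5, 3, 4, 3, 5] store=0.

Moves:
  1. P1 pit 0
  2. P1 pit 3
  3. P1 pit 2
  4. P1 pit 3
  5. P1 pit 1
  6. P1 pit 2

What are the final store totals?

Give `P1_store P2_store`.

Answer: 2 0

Derivation:
Move 1: P1 pit0 -> P1=[0,3,4,6,5,3](0) P2=[3,5,3,4,3,5](0)
Move 2: P1 pit3 -> P1=[0,3,4,0,6,4](1) P2=[4,6,4,4,3,5](0)
Move 3: P1 pit2 -> P1=[0,3,0,1,7,5](2) P2=[4,6,4,4,3,5](0)
Move 4: P1 pit3 -> P1=[0,3,0,0,8,5](2) P2=[4,6,4,4,3,5](0)
Move 5: P1 pit1 -> P1=[0,0,1,1,9,5](2) P2=[4,6,4,4,3,5](0)
Move 6: P1 pit2 -> P1=[0,0,0,2,9,5](2) P2=[4,6,4,4,3,5](0)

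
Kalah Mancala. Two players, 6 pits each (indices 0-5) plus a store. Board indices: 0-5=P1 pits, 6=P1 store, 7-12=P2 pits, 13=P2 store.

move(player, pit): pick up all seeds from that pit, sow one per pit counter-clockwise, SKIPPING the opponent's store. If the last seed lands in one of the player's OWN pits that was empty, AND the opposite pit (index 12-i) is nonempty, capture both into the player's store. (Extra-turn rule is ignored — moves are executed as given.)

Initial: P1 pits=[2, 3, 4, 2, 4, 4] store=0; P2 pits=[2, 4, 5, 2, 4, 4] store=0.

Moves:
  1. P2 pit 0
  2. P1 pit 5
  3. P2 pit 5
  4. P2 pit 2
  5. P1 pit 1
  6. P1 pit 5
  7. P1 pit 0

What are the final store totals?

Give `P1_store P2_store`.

Move 1: P2 pit0 -> P1=[2,3,4,2,4,4](0) P2=[0,5,6,2,4,4](0)
Move 2: P1 pit5 -> P1=[2,3,4,2,4,0](1) P2=[1,6,7,2,4,4](0)
Move 3: P2 pit5 -> P1=[3,4,5,2,4,0](1) P2=[1,6,7,2,4,0](1)
Move 4: P2 pit2 -> P1=[4,5,6,2,4,0](1) P2=[1,6,0,3,5,1](2)
Move 5: P1 pit1 -> P1=[4,0,7,3,5,1](2) P2=[1,6,0,3,5,1](2)
Move 6: P1 pit5 -> P1=[4,0,7,3,5,0](3) P2=[1,6,0,3,5,1](2)
Move 7: P1 pit0 -> P1=[0,1,8,4,6,0](3) P2=[1,6,0,3,5,1](2)

Answer: 3 2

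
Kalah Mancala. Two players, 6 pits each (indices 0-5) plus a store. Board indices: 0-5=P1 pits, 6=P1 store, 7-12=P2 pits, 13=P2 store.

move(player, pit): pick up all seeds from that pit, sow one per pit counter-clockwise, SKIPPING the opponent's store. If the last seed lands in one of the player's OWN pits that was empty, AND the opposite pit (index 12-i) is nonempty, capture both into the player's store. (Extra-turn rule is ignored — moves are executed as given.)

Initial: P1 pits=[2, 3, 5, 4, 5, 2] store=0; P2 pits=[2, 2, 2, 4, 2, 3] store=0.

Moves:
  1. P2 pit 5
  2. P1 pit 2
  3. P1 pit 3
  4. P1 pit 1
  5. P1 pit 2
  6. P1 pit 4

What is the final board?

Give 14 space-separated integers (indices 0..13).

Move 1: P2 pit5 -> P1=[3,4,5,4,5,2](0) P2=[2,2,2,4,2,0](1)
Move 2: P1 pit2 -> P1=[3,4,0,5,6,3](1) P2=[3,2,2,4,2,0](1)
Move 3: P1 pit3 -> P1=[3,4,0,0,7,4](2) P2=[4,3,2,4,2,0](1)
Move 4: P1 pit1 -> P1=[3,0,1,1,8,5](2) P2=[4,3,2,4,2,0](1)
Move 5: P1 pit2 -> P1=[3,0,0,2,8,5](2) P2=[4,3,2,4,2,0](1)
Move 6: P1 pit4 -> P1=[3,0,0,2,0,6](3) P2=[5,4,3,5,3,1](1)

Answer: 3 0 0 2 0 6 3 5 4 3 5 3 1 1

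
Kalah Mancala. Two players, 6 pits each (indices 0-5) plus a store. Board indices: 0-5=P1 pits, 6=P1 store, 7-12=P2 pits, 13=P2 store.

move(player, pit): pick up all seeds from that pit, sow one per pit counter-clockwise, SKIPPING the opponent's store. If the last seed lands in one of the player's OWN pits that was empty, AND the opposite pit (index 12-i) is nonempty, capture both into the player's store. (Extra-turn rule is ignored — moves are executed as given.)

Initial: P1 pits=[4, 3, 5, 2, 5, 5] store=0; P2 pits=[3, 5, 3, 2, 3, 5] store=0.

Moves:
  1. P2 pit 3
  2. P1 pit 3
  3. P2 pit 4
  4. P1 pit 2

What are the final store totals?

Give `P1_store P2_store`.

Move 1: P2 pit3 -> P1=[4,3,5,2,5,5](0) P2=[3,5,3,0,4,6](0)
Move 2: P1 pit3 -> P1=[4,3,5,0,6,6](0) P2=[3,5,3,0,4,6](0)
Move 3: P2 pit4 -> P1=[5,4,5,0,6,6](0) P2=[3,5,3,0,0,7](1)
Move 4: P1 pit2 -> P1=[5,4,0,1,7,7](1) P2=[4,5,3,0,0,7](1)

Answer: 1 1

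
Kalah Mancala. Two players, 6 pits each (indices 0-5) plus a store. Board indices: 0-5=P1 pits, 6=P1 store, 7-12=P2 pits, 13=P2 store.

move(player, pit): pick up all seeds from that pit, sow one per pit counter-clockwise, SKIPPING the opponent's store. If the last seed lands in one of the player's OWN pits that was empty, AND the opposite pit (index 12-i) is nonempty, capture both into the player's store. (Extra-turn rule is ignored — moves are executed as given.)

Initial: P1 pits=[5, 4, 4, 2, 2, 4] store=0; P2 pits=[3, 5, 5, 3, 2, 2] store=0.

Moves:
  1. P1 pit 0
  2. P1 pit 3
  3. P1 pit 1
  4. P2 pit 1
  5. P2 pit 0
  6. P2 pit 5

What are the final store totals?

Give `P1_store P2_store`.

Answer: 2 2

Derivation:
Move 1: P1 pit0 -> P1=[0,5,5,3,3,5](0) P2=[3,5,5,3,2,2](0)
Move 2: P1 pit3 -> P1=[0,5,5,0,4,6](1) P2=[3,5,5,3,2,2](0)
Move 3: P1 pit1 -> P1=[0,0,6,1,5,7](2) P2=[3,5,5,3,2,2](0)
Move 4: P2 pit1 -> P1=[0,0,6,1,5,7](2) P2=[3,0,6,4,3,3](1)
Move 5: P2 pit0 -> P1=[0,0,6,1,5,7](2) P2=[0,1,7,5,3,3](1)
Move 6: P2 pit5 -> P1=[1,1,6,1,5,7](2) P2=[0,1,7,5,3,0](2)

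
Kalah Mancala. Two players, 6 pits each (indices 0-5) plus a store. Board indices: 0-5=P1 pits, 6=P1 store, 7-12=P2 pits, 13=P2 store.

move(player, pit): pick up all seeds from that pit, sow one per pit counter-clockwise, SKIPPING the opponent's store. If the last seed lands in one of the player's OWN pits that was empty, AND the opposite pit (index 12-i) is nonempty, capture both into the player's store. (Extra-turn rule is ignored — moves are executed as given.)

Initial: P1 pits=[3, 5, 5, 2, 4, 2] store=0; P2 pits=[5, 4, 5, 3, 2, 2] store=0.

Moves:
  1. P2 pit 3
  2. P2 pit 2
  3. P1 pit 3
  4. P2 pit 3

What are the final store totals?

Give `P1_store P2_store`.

Answer: 0 2

Derivation:
Move 1: P2 pit3 -> P1=[3,5,5,2,4,2](0) P2=[5,4,5,0,3,3](1)
Move 2: P2 pit2 -> P1=[4,5,5,2,4,2](0) P2=[5,4,0,1,4,4](2)
Move 3: P1 pit3 -> P1=[4,5,5,0,5,3](0) P2=[5,4,0,1,4,4](2)
Move 4: P2 pit3 -> P1=[4,5,5,0,5,3](0) P2=[5,4,0,0,5,4](2)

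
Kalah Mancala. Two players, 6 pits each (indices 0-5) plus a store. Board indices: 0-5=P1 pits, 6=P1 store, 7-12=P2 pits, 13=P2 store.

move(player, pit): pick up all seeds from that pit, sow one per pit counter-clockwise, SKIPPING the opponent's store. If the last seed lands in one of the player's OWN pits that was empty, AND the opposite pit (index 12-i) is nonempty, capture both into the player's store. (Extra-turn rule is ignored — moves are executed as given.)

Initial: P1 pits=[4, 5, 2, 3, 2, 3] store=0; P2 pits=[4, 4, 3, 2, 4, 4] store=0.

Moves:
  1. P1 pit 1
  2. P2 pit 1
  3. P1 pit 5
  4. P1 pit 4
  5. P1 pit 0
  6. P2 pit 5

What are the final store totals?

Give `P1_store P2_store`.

Answer: 5 1

Derivation:
Move 1: P1 pit1 -> P1=[4,0,3,4,3,4](1) P2=[4,4,3,2,4,4](0)
Move 2: P2 pit1 -> P1=[4,0,3,4,3,4](1) P2=[4,0,4,3,5,5](0)
Move 3: P1 pit5 -> P1=[4,0,3,4,3,0](2) P2=[5,1,5,3,5,5](0)
Move 4: P1 pit4 -> P1=[4,0,3,4,0,1](3) P2=[6,1,5,3,5,5](0)
Move 5: P1 pit0 -> P1=[0,1,4,5,0,1](5) P2=[6,0,5,3,5,5](0)
Move 6: P2 pit5 -> P1=[1,2,5,6,0,1](5) P2=[6,0,5,3,5,0](1)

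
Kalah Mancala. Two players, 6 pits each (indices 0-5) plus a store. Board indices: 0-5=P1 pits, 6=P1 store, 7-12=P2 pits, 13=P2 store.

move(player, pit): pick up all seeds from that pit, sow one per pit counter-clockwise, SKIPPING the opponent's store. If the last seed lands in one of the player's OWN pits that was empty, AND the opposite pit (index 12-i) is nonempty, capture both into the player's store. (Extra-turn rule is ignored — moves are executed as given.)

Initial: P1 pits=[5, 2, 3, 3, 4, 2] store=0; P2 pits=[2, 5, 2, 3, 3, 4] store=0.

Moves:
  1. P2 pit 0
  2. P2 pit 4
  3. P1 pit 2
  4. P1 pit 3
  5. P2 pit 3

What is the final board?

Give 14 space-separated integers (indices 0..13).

Answer: 6 2 0 0 6 4 1 1 6 3 0 1 6 2

Derivation:
Move 1: P2 pit0 -> P1=[5,2,3,3,4,2](0) P2=[0,6,3,3,3,4](0)
Move 2: P2 pit4 -> P1=[6,2,3,3,4,2](0) P2=[0,6,3,3,0,5](1)
Move 3: P1 pit2 -> P1=[6,2,0,4,5,3](0) P2=[0,6,3,3,0,5](1)
Move 4: P1 pit3 -> P1=[6,2,0,0,6,4](1) P2=[1,6,3,3,0,5](1)
Move 5: P2 pit3 -> P1=[6,2,0,0,6,4](1) P2=[1,6,3,0,1,6](2)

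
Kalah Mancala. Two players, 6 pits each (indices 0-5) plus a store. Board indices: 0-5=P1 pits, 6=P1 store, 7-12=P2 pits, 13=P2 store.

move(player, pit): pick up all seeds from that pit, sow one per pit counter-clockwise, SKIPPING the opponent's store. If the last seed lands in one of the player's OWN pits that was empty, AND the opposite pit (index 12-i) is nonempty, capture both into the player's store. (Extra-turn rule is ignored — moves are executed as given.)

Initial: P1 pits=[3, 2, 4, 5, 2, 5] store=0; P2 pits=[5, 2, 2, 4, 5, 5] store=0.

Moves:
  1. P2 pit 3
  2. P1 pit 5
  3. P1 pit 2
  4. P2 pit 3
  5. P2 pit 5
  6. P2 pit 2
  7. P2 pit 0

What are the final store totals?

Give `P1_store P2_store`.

Answer: 2 9

Derivation:
Move 1: P2 pit3 -> P1=[4,2,4,5,2,5](0) P2=[5,2,2,0,6,6](1)
Move 2: P1 pit5 -> P1=[4,2,4,5,2,0](1) P2=[6,3,3,1,6,6](1)
Move 3: P1 pit2 -> P1=[4,2,0,6,3,1](2) P2=[6,3,3,1,6,6](1)
Move 4: P2 pit3 -> P1=[4,2,0,6,3,1](2) P2=[6,3,3,0,7,6](1)
Move 5: P2 pit5 -> P1=[5,3,1,7,4,1](2) P2=[6,3,3,0,7,0](2)
Move 6: P2 pit2 -> P1=[0,3,1,7,4,1](2) P2=[6,3,0,1,8,0](8)
Move 7: P2 pit0 -> P1=[0,3,1,7,4,1](2) P2=[0,4,1,2,9,1](9)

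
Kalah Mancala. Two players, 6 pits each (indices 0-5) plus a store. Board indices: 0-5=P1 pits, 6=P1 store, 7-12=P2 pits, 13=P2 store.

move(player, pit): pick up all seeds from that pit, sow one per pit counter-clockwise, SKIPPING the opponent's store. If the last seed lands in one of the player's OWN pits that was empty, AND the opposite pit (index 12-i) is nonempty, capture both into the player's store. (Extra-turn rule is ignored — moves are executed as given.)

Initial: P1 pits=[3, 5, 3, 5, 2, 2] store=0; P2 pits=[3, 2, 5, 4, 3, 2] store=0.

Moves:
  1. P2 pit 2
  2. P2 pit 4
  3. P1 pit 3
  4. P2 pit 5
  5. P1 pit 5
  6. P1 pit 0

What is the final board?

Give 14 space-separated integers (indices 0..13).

Move 1: P2 pit2 -> P1=[4,5,3,5,2,2](0) P2=[3,2,0,5,4,3](1)
Move 2: P2 pit4 -> P1=[5,6,3,5,2,2](0) P2=[3,2,0,5,0,4](2)
Move 3: P1 pit3 -> P1=[5,6,3,0,3,3](1) P2=[4,3,0,5,0,4](2)
Move 4: P2 pit5 -> P1=[6,7,4,0,3,3](1) P2=[4,3,0,5,0,0](3)
Move 5: P1 pit5 -> P1=[6,7,4,0,3,0](2) P2=[5,4,0,5,0,0](3)
Move 6: P1 pit0 -> P1=[0,8,5,1,4,1](3) P2=[5,4,0,5,0,0](3)

Answer: 0 8 5 1 4 1 3 5 4 0 5 0 0 3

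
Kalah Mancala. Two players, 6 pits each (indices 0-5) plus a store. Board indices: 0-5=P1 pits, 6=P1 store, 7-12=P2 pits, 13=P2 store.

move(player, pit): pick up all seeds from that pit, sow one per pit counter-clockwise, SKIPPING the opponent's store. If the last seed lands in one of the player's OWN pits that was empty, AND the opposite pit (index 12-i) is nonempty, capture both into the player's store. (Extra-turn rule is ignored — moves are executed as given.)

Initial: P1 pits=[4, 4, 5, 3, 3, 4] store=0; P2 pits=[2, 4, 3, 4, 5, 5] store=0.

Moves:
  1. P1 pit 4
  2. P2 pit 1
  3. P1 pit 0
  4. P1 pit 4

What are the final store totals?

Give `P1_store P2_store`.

Move 1: P1 pit4 -> P1=[4,4,5,3,0,5](1) P2=[3,4,3,4,5,5](0)
Move 2: P2 pit1 -> P1=[4,4,5,3,0,5](1) P2=[3,0,4,5,6,6](0)
Move 3: P1 pit0 -> P1=[0,5,6,4,1,5](1) P2=[3,0,4,5,6,6](0)
Move 4: P1 pit4 -> P1=[0,5,6,4,0,6](1) P2=[3,0,4,5,6,6](0)

Answer: 1 0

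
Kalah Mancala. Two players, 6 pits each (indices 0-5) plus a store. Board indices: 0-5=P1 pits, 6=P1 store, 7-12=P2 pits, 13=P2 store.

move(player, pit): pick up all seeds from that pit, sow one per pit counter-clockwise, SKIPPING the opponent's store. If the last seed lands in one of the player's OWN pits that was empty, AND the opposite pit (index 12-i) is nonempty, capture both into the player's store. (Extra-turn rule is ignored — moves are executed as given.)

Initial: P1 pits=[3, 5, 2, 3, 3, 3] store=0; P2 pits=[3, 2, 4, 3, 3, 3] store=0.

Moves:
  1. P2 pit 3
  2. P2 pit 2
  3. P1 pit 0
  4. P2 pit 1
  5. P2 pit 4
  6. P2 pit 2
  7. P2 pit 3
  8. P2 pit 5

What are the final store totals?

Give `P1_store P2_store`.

Answer: 0 5

Derivation:
Move 1: P2 pit3 -> P1=[3,5,2,3,3,3](0) P2=[3,2,4,0,4,4](1)
Move 2: P2 pit2 -> P1=[3,5,2,3,3,3](0) P2=[3,2,0,1,5,5](2)
Move 3: P1 pit0 -> P1=[0,6,3,4,3,3](0) P2=[3,2,0,1,5,5](2)
Move 4: P2 pit1 -> P1=[0,6,3,4,3,3](0) P2=[3,0,1,2,5,5](2)
Move 5: P2 pit4 -> P1=[1,7,4,4,3,3](0) P2=[3,0,1,2,0,6](3)
Move 6: P2 pit2 -> P1=[1,7,4,4,3,3](0) P2=[3,0,0,3,0,6](3)
Move 7: P2 pit3 -> P1=[1,7,4,4,3,3](0) P2=[3,0,0,0,1,7](4)
Move 8: P2 pit5 -> P1=[2,8,5,5,4,4](0) P2=[3,0,0,0,1,0](5)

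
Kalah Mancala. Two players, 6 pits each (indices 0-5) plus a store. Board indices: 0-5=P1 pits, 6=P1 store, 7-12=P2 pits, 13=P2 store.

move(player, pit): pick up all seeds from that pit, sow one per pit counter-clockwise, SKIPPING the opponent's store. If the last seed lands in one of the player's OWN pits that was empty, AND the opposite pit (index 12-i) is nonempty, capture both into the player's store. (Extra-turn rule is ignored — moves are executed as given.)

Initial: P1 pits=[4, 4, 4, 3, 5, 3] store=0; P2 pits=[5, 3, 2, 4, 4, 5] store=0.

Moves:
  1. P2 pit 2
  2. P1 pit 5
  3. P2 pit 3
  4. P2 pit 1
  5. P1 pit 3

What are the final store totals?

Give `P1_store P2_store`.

Answer: 2 1

Derivation:
Move 1: P2 pit2 -> P1=[4,4,4,3,5,3](0) P2=[5,3,0,5,5,5](0)
Move 2: P1 pit5 -> P1=[4,4,4,3,5,0](1) P2=[6,4,0,5,5,5](0)
Move 3: P2 pit3 -> P1=[5,5,4,3,5,0](1) P2=[6,4,0,0,6,6](1)
Move 4: P2 pit1 -> P1=[5,5,4,3,5,0](1) P2=[6,0,1,1,7,7](1)
Move 5: P1 pit3 -> P1=[5,5,4,0,6,1](2) P2=[6,0,1,1,7,7](1)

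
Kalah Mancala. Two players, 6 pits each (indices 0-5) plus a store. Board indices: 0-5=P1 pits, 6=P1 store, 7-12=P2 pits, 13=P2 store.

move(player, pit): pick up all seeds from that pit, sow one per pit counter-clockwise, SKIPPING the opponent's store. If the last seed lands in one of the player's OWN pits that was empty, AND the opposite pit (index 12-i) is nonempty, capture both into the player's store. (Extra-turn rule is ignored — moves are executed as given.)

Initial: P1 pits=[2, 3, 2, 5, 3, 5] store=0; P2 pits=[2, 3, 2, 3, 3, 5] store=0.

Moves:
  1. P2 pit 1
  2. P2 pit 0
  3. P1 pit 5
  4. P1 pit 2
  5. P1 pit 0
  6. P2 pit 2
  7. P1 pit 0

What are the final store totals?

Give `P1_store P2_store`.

Move 1: P2 pit1 -> P1=[2,3,2,5,3,5](0) P2=[2,0,3,4,4,5](0)
Move 2: P2 pit0 -> P1=[2,3,2,5,3,5](0) P2=[0,1,4,4,4,5](0)
Move 3: P1 pit5 -> P1=[2,3,2,5,3,0](1) P2=[1,2,5,5,4,5](0)
Move 4: P1 pit2 -> P1=[2,3,0,6,4,0](1) P2=[1,2,5,5,4,5](0)
Move 5: P1 pit0 -> P1=[0,4,0,6,4,0](7) P2=[1,2,5,0,4,5](0)
Move 6: P2 pit2 -> P1=[1,4,0,6,4,0](7) P2=[1,2,0,1,5,6](1)
Move 7: P1 pit0 -> P1=[0,5,0,6,4,0](7) P2=[1,2,0,1,5,6](1)

Answer: 7 1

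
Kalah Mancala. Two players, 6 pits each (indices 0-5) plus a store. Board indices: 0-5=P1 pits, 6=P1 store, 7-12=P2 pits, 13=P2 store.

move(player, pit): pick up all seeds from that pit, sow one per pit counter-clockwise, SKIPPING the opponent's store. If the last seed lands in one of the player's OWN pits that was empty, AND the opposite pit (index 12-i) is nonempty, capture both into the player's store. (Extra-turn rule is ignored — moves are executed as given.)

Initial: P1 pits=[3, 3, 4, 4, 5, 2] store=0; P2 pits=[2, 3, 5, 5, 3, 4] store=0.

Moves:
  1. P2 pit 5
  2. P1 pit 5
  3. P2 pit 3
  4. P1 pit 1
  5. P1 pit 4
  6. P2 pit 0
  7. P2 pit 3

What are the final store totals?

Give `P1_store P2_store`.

Move 1: P2 pit5 -> P1=[4,4,5,4,5,2](0) P2=[2,3,5,5,3,0](1)
Move 2: P1 pit5 -> P1=[4,4,5,4,5,0](1) P2=[3,3,5,5,3,0](1)
Move 3: P2 pit3 -> P1=[5,5,5,4,5,0](1) P2=[3,3,5,0,4,1](2)
Move 4: P1 pit1 -> P1=[5,0,6,5,6,1](2) P2=[3,3,5,0,4,1](2)
Move 5: P1 pit4 -> P1=[5,0,6,5,0,2](3) P2=[4,4,6,1,4,1](2)
Move 6: P2 pit0 -> P1=[5,0,6,5,0,2](3) P2=[0,5,7,2,5,1](2)
Move 7: P2 pit3 -> P1=[5,0,6,5,0,2](3) P2=[0,5,7,0,6,2](2)

Answer: 3 2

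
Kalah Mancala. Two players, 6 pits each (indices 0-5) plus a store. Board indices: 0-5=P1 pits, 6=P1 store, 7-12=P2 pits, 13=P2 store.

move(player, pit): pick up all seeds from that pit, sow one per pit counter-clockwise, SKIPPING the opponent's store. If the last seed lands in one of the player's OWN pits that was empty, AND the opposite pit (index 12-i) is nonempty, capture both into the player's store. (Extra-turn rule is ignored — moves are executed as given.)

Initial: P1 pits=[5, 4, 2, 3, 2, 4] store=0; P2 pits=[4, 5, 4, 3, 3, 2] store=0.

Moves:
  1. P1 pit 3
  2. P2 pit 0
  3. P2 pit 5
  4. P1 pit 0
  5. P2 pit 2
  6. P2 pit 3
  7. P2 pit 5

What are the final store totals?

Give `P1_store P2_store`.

Move 1: P1 pit3 -> P1=[5,4,2,0,3,5](1) P2=[4,5,4,3,3,2](0)
Move 2: P2 pit0 -> P1=[5,4,2,0,3,5](1) P2=[0,6,5,4,4,2](0)
Move 3: P2 pit5 -> P1=[6,4,2,0,3,5](1) P2=[0,6,5,4,4,0](1)
Move 4: P1 pit0 -> P1=[0,5,3,1,4,6](2) P2=[0,6,5,4,4,0](1)
Move 5: P2 pit2 -> P1=[1,5,3,1,4,6](2) P2=[0,6,0,5,5,1](2)
Move 6: P2 pit3 -> P1=[2,6,3,1,4,6](2) P2=[0,6,0,0,6,2](3)
Move 7: P2 pit5 -> P1=[3,6,3,1,4,6](2) P2=[0,6,0,0,6,0](4)

Answer: 2 4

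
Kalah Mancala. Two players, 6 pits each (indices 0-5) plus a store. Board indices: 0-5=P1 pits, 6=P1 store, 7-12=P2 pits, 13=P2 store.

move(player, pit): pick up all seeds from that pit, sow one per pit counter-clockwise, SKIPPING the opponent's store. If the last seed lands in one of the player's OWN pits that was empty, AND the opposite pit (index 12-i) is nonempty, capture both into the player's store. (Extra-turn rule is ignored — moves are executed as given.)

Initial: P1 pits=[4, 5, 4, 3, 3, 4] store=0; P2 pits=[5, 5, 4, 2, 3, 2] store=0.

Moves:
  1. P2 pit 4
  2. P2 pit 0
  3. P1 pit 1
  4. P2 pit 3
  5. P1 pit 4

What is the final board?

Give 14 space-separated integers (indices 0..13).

Move 1: P2 pit4 -> P1=[5,5,4,3,3,4](0) P2=[5,5,4,2,0,3](1)
Move 2: P2 pit0 -> P1=[5,5,4,3,3,4](0) P2=[0,6,5,3,1,4](1)
Move 3: P1 pit1 -> P1=[5,0,5,4,4,5](1) P2=[0,6,5,3,1,4](1)
Move 4: P2 pit3 -> P1=[5,0,5,4,4,5](1) P2=[0,6,5,0,2,5](2)
Move 5: P1 pit4 -> P1=[5,0,5,4,0,6](2) P2=[1,7,5,0,2,5](2)

Answer: 5 0 5 4 0 6 2 1 7 5 0 2 5 2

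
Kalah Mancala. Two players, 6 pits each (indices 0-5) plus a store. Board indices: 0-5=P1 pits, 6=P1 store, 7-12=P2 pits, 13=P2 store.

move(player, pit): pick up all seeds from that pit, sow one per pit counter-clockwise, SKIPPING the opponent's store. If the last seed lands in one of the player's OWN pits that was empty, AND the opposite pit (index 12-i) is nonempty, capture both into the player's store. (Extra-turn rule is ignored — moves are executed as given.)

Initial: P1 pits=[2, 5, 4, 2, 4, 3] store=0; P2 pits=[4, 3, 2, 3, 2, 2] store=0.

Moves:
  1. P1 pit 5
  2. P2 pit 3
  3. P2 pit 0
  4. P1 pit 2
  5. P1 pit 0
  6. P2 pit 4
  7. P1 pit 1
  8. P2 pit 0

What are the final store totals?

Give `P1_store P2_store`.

Answer: 5 2

Derivation:
Move 1: P1 pit5 -> P1=[2,5,4,2,4,0](1) P2=[5,4,2,3,2,2](0)
Move 2: P2 pit3 -> P1=[2,5,4,2,4,0](1) P2=[5,4,2,0,3,3](1)
Move 3: P2 pit0 -> P1=[2,5,4,2,4,0](1) P2=[0,5,3,1,4,4](1)
Move 4: P1 pit2 -> P1=[2,5,0,3,5,1](2) P2=[0,5,3,1,4,4](1)
Move 5: P1 pit0 -> P1=[0,6,0,3,5,1](4) P2=[0,5,3,0,4,4](1)
Move 6: P2 pit4 -> P1=[1,7,0,3,5,1](4) P2=[0,5,3,0,0,5](2)
Move 7: P1 pit1 -> P1=[1,0,1,4,6,2](5) P2=[1,6,3,0,0,5](2)
Move 8: P2 pit0 -> P1=[1,0,1,4,6,2](5) P2=[0,7,3,0,0,5](2)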